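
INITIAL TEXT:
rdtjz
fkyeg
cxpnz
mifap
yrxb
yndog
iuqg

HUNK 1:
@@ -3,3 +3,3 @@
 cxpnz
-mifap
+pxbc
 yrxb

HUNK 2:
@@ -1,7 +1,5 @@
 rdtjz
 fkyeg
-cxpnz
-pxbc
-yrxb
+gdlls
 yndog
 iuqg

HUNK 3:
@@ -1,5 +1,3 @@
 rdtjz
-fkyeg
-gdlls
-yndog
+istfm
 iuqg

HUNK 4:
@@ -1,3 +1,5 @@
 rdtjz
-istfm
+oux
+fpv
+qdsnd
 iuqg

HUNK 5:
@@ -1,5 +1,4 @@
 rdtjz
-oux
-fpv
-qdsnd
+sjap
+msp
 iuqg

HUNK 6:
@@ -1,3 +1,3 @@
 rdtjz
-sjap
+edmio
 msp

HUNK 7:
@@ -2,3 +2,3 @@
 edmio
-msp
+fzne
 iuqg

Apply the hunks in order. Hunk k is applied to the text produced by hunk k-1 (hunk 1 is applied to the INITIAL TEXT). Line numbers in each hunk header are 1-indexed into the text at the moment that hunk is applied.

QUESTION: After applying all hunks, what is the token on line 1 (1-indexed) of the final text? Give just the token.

Answer: rdtjz

Derivation:
Hunk 1: at line 3 remove [mifap] add [pxbc] -> 7 lines: rdtjz fkyeg cxpnz pxbc yrxb yndog iuqg
Hunk 2: at line 1 remove [cxpnz,pxbc,yrxb] add [gdlls] -> 5 lines: rdtjz fkyeg gdlls yndog iuqg
Hunk 3: at line 1 remove [fkyeg,gdlls,yndog] add [istfm] -> 3 lines: rdtjz istfm iuqg
Hunk 4: at line 1 remove [istfm] add [oux,fpv,qdsnd] -> 5 lines: rdtjz oux fpv qdsnd iuqg
Hunk 5: at line 1 remove [oux,fpv,qdsnd] add [sjap,msp] -> 4 lines: rdtjz sjap msp iuqg
Hunk 6: at line 1 remove [sjap] add [edmio] -> 4 lines: rdtjz edmio msp iuqg
Hunk 7: at line 2 remove [msp] add [fzne] -> 4 lines: rdtjz edmio fzne iuqg
Final line 1: rdtjz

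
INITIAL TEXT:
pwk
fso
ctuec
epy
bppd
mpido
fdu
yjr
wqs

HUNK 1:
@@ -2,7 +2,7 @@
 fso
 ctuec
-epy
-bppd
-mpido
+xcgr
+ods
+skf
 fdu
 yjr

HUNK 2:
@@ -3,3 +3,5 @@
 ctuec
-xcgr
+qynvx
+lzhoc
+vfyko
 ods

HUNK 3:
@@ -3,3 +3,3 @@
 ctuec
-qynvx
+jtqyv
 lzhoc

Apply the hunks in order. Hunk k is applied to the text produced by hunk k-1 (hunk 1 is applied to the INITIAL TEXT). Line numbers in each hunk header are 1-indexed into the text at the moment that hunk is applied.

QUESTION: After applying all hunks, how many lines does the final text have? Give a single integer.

Hunk 1: at line 2 remove [epy,bppd,mpido] add [xcgr,ods,skf] -> 9 lines: pwk fso ctuec xcgr ods skf fdu yjr wqs
Hunk 2: at line 3 remove [xcgr] add [qynvx,lzhoc,vfyko] -> 11 lines: pwk fso ctuec qynvx lzhoc vfyko ods skf fdu yjr wqs
Hunk 3: at line 3 remove [qynvx] add [jtqyv] -> 11 lines: pwk fso ctuec jtqyv lzhoc vfyko ods skf fdu yjr wqs
Final line count: 11

Answer: 11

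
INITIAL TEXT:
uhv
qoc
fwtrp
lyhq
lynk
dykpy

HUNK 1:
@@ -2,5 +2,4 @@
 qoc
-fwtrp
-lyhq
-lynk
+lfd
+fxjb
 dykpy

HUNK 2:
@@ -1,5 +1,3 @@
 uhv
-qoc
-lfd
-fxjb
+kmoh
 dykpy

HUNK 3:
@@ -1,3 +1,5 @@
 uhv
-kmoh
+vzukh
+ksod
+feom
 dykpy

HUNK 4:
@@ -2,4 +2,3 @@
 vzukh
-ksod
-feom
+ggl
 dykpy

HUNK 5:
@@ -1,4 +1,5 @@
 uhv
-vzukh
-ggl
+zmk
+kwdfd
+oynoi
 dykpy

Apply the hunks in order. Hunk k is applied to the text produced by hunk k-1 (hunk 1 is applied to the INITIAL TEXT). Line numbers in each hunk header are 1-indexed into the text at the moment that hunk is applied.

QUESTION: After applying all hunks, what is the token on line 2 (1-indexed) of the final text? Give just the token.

Hunk 1: at line 2 remove [fwtrp,lyhq,lynk] add [lfd,fxjb] -> 5 lines: uhv qoc lfd fxjb dykpy
Hunk 2: at line 1 remove [qoc,lfd,fxjb] add [kmoh] -> 3 lines: uhv kmoh dykpy
Hunk 3: at line 1 remove [kmoh] add [vzukh,ksod,feom] -> 5 lines: uhv vzukh ksod feom dykpy
Hunk 4: at line 2 remove [ksod,feom] add [ggl] -> 4 lines: uhv vzukh ggl dykpy
Hunk 5: at line 1 remove [vzukh,ggl] add [zmk,kwdfd,oynoi] -> 5 lines: uhv zmk kwdfd oynoi dykpy
Final line 2: zmk

Answer: zmk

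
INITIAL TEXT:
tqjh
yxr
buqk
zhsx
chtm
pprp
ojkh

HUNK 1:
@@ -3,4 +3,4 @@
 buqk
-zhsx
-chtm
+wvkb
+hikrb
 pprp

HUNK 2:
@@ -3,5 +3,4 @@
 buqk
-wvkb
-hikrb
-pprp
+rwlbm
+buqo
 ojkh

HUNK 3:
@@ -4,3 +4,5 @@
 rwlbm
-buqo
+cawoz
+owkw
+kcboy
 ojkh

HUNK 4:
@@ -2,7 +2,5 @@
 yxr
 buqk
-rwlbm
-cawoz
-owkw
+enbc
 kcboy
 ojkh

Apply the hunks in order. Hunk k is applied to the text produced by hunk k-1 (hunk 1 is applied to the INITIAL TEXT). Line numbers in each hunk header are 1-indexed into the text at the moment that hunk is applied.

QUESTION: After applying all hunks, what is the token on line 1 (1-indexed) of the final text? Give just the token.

Answer: tqjh

Derivation:
Hunk 1: at line 3 remove [zhsx,chtm] add [wvkb,hikrb] -> 7 lines: tqjh yxr buqk wvkb hikrb pprp ojkh
Hunk 2: at line 3 remove [wvkb,hikrb,pprp] add [rwlbm,buqo] -> 6 lines: tqjh yxr buqk rwlbm buqo ojkh
Hunk 3: at line 4 remove [buqo] add [cawoz,owkw,kcboy] -> 8 lines: tqjh yxr buqk rwlbm cawoz owkw kcboy ojkh
Hunk 4: at line 2 remove [rwlbm,cawoz,owkw] add [enbc] -> 6 lines: tqjh yxr buqk enbc kcboy ojkh
Final line 1: tqjh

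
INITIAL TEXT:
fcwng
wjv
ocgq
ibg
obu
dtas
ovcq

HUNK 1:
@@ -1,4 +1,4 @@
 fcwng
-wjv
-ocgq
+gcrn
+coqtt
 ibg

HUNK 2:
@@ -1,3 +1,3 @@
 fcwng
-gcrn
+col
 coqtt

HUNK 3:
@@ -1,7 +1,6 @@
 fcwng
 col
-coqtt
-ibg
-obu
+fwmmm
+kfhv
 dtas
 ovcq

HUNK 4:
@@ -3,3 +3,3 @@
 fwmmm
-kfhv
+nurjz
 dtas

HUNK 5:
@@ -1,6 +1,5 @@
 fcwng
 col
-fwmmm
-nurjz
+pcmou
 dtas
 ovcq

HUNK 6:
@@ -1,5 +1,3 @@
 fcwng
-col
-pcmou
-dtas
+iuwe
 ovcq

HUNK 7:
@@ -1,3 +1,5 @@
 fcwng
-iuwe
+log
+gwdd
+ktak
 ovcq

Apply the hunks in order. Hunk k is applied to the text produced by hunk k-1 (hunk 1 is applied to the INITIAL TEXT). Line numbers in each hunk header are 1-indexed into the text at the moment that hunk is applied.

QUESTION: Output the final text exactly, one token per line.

Hunk 1: at line 1 remove [wjv,ocgq] add [gcrn,coqtt] -> 7 lines: fcwng gcrn coqtt ibg obu dtas ovcq
Hunk 2: at line 1 remove [gcrn] add [col] -> 7 lines: fcwng col coqtt ibg obu dtas ovcq
Hunk 3: at line 1 remove [coqtt,ibg,obu] add [fwmmm,kfhv] -> 6 lines: fcwng col fwmmm kfhv dtas ovcq
Hunk 4: at line 3 remove [kfhv] add [nurjz] -> 6 lines: fcwng col fwmmm nurjz dtas ovcq
Hunk 5: at line 1 remove [fwmmm,nurjz] add [pcmou] -> 5 lines: fcwng col pcmou dtas ovcq
Hunk 6: at line 1 remove [col,pcmou,dtas] add [iuwe] -> 3 lines: fcwng iuwe ovcq
Hunk 7: at line 1 remove [iuwe] add [log,gwdd,ktak] -> 5 lines: fcwng log gwdd ktak ovcq

Answer: fcwng
log
gwdd
ktak
ovcq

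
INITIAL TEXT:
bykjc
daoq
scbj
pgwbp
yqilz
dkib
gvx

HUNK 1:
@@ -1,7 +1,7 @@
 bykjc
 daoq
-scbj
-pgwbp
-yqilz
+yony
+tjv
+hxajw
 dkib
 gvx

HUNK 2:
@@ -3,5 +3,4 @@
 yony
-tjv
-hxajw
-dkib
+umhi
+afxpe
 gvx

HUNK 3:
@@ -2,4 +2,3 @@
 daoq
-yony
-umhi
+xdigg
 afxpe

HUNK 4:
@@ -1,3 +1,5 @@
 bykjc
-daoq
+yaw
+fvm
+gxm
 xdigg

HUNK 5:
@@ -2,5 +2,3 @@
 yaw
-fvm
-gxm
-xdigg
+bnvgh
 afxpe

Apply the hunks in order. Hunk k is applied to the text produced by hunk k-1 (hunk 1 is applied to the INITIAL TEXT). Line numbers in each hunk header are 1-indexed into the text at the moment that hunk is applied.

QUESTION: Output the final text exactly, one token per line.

Hunk 1: at line 1 remove [scbj,pgwbp,yqilz] add [yony,tjv,hxajw] -> 7 lines: bykjc daoq yony tjv hxajw dkib gvx
Hunk 2: at line 3 remove [tjv,hxajw,dkib] add [umhi,afxpe] -> 6 lines: bykjc daoq yony umhi afxpe gvx
Hunk 3: at line 2 remove [yony,umhi] add [xdigg] -> 5 lines: bykjc daoq xdigg afxpe gvx
Hunk 4: at line 1 remove [daoq] add [yaw,fvm,gxm] -> 7 lines: bykjc yaw fvm gxm xdigg afxpe gvx
Hunk 5: at line 2 remove [fvm,gxm,xdigg] add [bnvgh] -> 5 lines: bykjc yaw bnvgh afxpe gvx

Answer: bykjc
yaw
bnvgh
afxpe
gvx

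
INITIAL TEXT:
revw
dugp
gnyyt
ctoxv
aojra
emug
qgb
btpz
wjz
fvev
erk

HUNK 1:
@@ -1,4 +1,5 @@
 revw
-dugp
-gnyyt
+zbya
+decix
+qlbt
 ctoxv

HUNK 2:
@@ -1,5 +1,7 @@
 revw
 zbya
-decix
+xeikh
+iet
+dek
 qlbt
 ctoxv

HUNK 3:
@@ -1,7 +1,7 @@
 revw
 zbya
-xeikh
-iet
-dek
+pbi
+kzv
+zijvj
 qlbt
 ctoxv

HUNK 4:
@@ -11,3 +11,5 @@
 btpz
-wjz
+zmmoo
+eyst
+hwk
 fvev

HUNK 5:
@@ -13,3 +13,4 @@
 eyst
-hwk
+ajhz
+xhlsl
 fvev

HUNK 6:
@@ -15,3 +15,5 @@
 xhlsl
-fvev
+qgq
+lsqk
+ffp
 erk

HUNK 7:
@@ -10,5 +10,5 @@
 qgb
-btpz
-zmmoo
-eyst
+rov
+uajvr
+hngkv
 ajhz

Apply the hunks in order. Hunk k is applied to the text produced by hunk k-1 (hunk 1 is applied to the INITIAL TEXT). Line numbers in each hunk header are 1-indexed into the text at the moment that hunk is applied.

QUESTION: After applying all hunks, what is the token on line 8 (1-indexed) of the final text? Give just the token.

Hunk 1: at line 1 remove [dugp,gnyyt] add [zbya,decix,qlbt] -> 12 lines: revw zbya decix qlbt ctoxv aojra emug qgb btpz wjz fvev erk
Hunk 2: at line 1 remove [decix] add [xeikh,iet,dek] -> 14 lines: revw zbya xeikh iet dek qlbt ctoxv aojra emug qgb btpz wjz fvev erk
Hunk 3: at line 1 remove [xeikh,iet,dek] add [pbi,kzv,zijvj] -> 14 lines: revw zbya pbi kzv zijvj qlbt ctoxv aojra emug qgb btpz wjz fvev erk
Hunk 4: at line 11 remove [wjz] add [zmmoo,eyst,hwk] -> 16 lines: revw zbya pbi kzv zijvj qlbt ctoxv aojra emug qgb btpz zmmoo eyst hwk fvev erk
Hunk 5: at line 13 remove [hwk] add [ajhz,xhlsl] -> 17 lines: revw zbya pbi kzv zijvj qlbt ctoxv aojra emug qgb btpz zmmoo eyst ajhz xhlsl fvev erk
Hunk 6: at line 15 remove [fvev] add [qgq,lsqk,ffp] -> 19 lines: revw zbya pbi kzv zijvj qlbt ctoxv aojra emug qgb btpz zmmoo eyst ajhz xhlsl qgq lsqk ffp erk
Hunk 7: at line 10 remove [btpz,zmmoo,eyst] add [rov,uajvr,hngkv] -> 19 lines: revw zbya pbi kzv zijvj qlbt ctoxv aojra emug qgb rov uajvr hngkv ajhz xhlsl qgq lsqk ffp erk
Final line 8: aojra

Answer: aojra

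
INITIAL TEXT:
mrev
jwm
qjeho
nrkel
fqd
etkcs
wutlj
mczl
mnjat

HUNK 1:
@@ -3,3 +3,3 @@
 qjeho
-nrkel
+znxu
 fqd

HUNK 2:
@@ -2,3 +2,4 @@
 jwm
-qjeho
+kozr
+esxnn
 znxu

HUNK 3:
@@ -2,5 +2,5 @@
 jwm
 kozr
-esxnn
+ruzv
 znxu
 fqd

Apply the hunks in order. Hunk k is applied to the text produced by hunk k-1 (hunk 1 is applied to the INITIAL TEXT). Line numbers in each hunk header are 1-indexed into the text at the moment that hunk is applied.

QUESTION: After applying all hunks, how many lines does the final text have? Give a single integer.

Answer: 10

Derivation:
Hunk 1: at line 3 remove [nrkel] add [znxu] -> 9 lines: mrev jwm qjeho znxu fqd etkcs wutlj mczl mnjat
Hunk 2: at line 2 remove [qjeho] add [kozr,esxnn] -> 10 lines: mrev jwm kozr esxnn znxu fqd etkcs wutlj mczl mnjat
Hunk 3: at line 2 remove [esxnn] add [ruzv] -> 10 lines: mrev jwm kozr ruzv znxu fqd etkcs wutlj mczl mnjat
Final line count: 10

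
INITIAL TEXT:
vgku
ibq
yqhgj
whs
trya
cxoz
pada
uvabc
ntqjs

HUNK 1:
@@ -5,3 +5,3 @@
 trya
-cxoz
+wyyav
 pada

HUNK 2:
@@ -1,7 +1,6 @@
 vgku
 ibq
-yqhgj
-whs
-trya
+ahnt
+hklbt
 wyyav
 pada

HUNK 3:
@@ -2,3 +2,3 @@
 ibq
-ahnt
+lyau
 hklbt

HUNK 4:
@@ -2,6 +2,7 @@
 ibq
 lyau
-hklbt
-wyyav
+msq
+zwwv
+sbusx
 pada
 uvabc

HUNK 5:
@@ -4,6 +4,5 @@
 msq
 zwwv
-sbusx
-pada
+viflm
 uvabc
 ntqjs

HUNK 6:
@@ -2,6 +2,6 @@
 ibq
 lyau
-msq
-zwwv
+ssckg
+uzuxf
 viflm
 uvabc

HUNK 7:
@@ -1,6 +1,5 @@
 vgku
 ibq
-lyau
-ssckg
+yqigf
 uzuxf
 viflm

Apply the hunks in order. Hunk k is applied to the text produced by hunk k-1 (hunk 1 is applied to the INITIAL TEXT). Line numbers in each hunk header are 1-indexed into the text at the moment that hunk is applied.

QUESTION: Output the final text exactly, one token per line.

Hunk 1: at line 5 remove [cxoz] add [wyyav] -> 9 lines: vgku ibq yqhgj whs trya wyyav pada uvabc ntqjs
Hunk 2: at line 1 remove [yqhgj,whs,trya] add [ahnt,hklbt] -> 8 lines: vgku ibq ahnt hklbt wyyav pada uvabc ntqjs
Hunk 3: at line 2 remove [ahnt] add [lyau] -> 8 lines: vgku ibq lyau hklbt wyyav pada uvabc ntqjs
Hunk 4: at line 2 remove [hklbt,wyyav] add [msq,zwwv,sbusx] -> 9 lines: vgku ibq lyau msq zwwv sbusx pada uvabc ntqjs
Hunk 5: at line 4 remove [sbusx,pada] add [viflm] -> 8 lines: vgku ibq lyau msq zwwv viflm uvabc ntqjs
Hunk 6: at line 2 remove [msq,zwwv] add [ssckg,uzuxf] -> 8 lines: vgku ibq lyau ssckg uzuxf viflm uvabc ntqjs
Hunk 7: at line 1 remove [lyau,ssckg] add [yqigf] -> 7 lines: vgku ibq yqigf uzuxf viflm uvabc ntqjs

Answer: vgku
ibq
yqigf
uzuxf
viflm
uvabc
ntqjs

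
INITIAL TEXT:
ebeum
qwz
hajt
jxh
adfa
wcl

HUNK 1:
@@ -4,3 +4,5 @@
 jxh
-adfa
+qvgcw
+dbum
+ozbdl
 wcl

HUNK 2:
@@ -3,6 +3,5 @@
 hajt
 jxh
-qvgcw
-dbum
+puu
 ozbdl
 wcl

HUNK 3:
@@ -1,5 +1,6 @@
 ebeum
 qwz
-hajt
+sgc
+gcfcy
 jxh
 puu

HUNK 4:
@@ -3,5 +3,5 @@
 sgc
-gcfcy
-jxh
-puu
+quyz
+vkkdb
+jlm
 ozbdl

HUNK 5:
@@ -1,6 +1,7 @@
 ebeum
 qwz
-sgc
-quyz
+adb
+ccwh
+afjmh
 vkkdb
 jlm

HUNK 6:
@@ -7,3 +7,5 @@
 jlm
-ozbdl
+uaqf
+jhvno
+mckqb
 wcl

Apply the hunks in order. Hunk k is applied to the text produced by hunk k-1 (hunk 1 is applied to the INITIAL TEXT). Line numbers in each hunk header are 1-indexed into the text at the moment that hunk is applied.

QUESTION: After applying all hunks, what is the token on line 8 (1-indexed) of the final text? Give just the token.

Answer: uaqf

Derivation:
Hunk 1: at line 4 remove [adfa] add [qvgcw,dbum,ozbdl] -> 8 lines: ebeum qwz hajt jxh qvgcw dbum ozbdl wcl
Hunk 2: at line 3 remove [qvgcw,dbum] add [puu] -> 7 lines: ebeum qwz hajt jxh puu ozbdl wcl
Hunk 3: at line 1 remove [hajt] add [sgc,gcfcy] -> 8 lines: ebeum qwz sgc gcfcy jxh puu ozbdl wcl
Hunk 4: at line 3 remove [gcfcy,jxh,puu] add [quyz,vkkdb,jlm] -> 8 lines: ebeum qwz sgc quyz vkkdb jlm ozbdl wcl
Hunk 5: at line 1 remove [sgc,quyz] add [adb,ccwh,afjmh] -> 9 lines: ebeum qwz adb ccwh afjmh vkkdb jlm ozbdl wcl
Hunk 6: at line 7 remove [ozbdl] add [uaqf,jhvno,mckqb] -> 11 lines: ebeum qwz adb ccwh afjmh vkkdb jlm uaqf jhvno mckqb wcl
Final line 8: uaqf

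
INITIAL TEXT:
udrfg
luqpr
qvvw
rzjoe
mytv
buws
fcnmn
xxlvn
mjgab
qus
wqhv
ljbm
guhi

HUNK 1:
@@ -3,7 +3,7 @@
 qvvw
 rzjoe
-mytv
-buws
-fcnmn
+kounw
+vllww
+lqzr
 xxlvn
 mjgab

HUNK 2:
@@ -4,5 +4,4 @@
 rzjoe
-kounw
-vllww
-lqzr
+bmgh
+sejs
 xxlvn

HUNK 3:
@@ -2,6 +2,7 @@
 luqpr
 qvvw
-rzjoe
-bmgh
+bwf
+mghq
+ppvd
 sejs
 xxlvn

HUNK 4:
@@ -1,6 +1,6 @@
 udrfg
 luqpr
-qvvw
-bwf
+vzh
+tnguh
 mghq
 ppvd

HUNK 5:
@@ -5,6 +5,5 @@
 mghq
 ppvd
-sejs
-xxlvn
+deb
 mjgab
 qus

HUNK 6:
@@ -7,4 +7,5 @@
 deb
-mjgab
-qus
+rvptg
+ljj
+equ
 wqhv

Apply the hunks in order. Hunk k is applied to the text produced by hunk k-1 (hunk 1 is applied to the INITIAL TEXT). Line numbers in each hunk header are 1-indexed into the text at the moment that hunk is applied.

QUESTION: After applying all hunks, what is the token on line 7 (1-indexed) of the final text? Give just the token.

Answer: deb

Derivation:
Hunk 1: at line 3 remove [mytv,buws,fcnmn] add [kounw,vllww,lqzr] -> 13 lines: udrfg luqpr qvvw rzjoe kounw vllww lqzr xxlvn mjgab qus wqhv ljbm guhi
Hunk 2: at line 4 remove [kounw,vllww,lqzr] add [bmgh,sejs] -> 12 lines: udrfg luqpr qvvw rzjoe bmgh sejs xxlvn mjgab qus wqhv ljbm guhi
Hunk 3: at line 2 remove [rzjoe,bmgh] add [bwf,mghq,ppvd] -> 13 lines: udrfg luqpr qvvw bwf mghq ppvd sejs xxlvn mjgab qus wqhv ljbm guhi
Hunk 4: at line 1 remove [qvvw,bwf] add [vzh,tnguh] -> 13 lines: udrfg luqpr vzh tnguh mghq ppvd sejs xxlvn mjgab qus wqhv ljbm guhi
Hunk 5: at line 5 remove [sejs,xxlvn] add [deb] -> 12 lines: udrfg luqpr vzh tnguh mghq ppvd deb mjgab qus wqhv ljbm guhi
Hunk 6: at line 7 remove [mjgab,qus] add [rvptg,ljj,equ] -> 13 lines: udrfg luqpr vzh tnguh mghq ppvd deb rvptg ljj equ wqhv ljbm guhi
Final line 7: deb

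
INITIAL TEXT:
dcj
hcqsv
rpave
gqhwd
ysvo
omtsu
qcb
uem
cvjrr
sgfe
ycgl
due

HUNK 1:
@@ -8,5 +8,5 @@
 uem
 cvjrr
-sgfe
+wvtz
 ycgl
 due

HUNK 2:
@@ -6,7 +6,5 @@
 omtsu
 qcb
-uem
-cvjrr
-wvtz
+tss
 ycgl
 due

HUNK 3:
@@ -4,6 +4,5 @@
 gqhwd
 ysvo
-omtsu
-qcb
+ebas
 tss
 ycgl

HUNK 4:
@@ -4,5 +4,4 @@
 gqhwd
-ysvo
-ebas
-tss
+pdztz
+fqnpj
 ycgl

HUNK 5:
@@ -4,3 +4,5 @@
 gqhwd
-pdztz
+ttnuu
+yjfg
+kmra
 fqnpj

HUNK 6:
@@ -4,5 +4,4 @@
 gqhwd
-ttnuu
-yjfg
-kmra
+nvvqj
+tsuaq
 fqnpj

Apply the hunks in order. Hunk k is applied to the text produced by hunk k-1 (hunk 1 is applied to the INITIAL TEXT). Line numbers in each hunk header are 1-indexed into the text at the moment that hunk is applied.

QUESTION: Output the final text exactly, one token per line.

Answer: dcj
hcqsv
rpave
gqhwd
nvvqj
tsuaq
fqnpj
ycgl
due

Derivation:
Hunk 1: at line 8 remove [sgfe] add [wvtz] -> 12 lines: dcj hcqsv rpave gqhwd ysvo omtsu qcb uem cvjrr wvtz ycgl due
Hunk 2: at line 6 remove [uem,cvjrr,wvtz] add [tss] -> 10 lines: dcj hcqsv rpave gqhwd ysvo omtsu qcb tss ycgl due
Hunk 3: at line 4 remove [omtsu,qcb] add [ebas] -> 9 lines: dcj hcqsv rpave gqhwd ysvo ebas tss ycgl due
Hunk 4: at line 4 remove [ysvo,ebas,tss] add [pdztz,fqnpj] -> 8 lines: dcj hcqsv rpave gqhwd pdztz fqnpj ycgl due
Hunk 5: at line 4 remove [pdztz] add [ttnuu,yjfg,kmra] -> 10 lines: dcj hcqsv rpave gqhwd ttnuu yjfg kmra fqnpj ycgl due
Hunk 6: at line 4 remove [ttnuu,yjfg,kmra] add [nvvqj,tsuaq] -> 9 lines: dcj hcqsv rpave gqhwd nvvqj tsuaq fqnpj ycgl due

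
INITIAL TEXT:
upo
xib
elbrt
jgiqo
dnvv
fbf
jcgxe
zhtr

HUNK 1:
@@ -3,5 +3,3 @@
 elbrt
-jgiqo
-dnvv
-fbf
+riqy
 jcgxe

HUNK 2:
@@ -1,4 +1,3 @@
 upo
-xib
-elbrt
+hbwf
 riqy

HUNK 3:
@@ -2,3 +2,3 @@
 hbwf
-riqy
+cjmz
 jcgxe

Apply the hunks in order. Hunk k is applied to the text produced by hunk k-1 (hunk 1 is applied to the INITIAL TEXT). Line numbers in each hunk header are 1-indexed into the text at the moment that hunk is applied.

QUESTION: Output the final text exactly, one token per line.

Answer: upo
hbwf
cjmz
jcgxe
zhtr

Derivation:
Hunk 1: at line 3 remove [jgiqo,dnvv,fbf] add [riqy] -> 6 lines: upo xib elbrt riqy jcgxe zhtr
Hunk 2: at line 1 remove [xib,elbrt] add [hbwf] -> 5 lines: upo hbwf riqy jcgxe zhtr
Hunk 3: at line 2 remove [riqy] add [cjmz] -> 5 lines: upo hbwf cjmz jcgxe zhtr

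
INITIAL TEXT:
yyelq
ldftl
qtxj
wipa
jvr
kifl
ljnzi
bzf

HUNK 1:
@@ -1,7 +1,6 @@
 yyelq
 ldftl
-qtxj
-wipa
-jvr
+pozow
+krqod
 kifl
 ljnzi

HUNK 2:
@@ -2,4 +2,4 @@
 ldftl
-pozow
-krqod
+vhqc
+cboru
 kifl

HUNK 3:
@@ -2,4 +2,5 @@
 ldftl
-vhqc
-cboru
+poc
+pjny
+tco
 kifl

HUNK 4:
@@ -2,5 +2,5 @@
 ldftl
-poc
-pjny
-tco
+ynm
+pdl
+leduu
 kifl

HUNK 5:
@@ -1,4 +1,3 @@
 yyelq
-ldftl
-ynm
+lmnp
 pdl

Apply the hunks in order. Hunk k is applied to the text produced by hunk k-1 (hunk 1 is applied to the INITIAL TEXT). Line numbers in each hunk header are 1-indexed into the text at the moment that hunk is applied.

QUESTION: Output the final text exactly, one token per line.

Hunk 1: at line 1 remove [qtxj,wipa,jvr] add [pozow,krqod] -> 7 lines: yyelq ldftl pozow krqod kifl ljnzi bzf
Hunk 2: at line 2 remove [pozow,krqod] add [vhqc,cboru] -> 7 lines: yyelq ldftl vhqc cboru kifl ljnzi bzf
Hunk 3: at line 2 remove [vhqc,cboru] add [poc,pjny,tco] -> 8 lines: yyelq ldftl poc pjny tco kifl ljnzi bzf
Hunk 4: at line 2 remove [poc,pjny,tco] add [ynm,pdl,leduu] -> 8 lines: yyelq ldftl ynm pdl leduu kifl ljnzi bzf
Hunk 5: at line 1 remove [ldftl,ynm] add [lmnp] -> 7 lines: yyelq lmnp pdl leduu kifl ljnzi bzf

Answer: yyelq
lmnp
pdl
leduu
kifl
ljnzi
bzf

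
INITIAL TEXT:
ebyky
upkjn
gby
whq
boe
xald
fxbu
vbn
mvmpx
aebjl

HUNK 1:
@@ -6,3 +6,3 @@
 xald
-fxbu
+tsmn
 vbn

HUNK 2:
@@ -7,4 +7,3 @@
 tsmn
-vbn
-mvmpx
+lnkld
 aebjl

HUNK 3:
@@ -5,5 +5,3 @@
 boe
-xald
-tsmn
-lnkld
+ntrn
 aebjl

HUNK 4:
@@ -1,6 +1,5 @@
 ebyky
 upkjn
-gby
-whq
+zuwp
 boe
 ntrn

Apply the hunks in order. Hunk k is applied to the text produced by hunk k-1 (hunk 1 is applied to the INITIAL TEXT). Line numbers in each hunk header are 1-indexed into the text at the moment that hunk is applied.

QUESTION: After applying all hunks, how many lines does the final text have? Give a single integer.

Hunk 1: at line 6 remove [fxbu] add [tsmn] -> 10 lines: ebyky upkjn gby whq boe xald tsmn vbn mvmpx aebjl
Hunk 2: at line 7 remove [vbn,mvmpx] add [lnkld] -> 9 lines: ebyky upkjn gby whq boe xald tsmn lnkld aebjl
Hunk 3: at line 5 remove [xald,tsmn,lnkld] add [ntrn] -> 7 lines: ebyky upkjn gby whq boe ntrn aebjl
Hunk 4: at line 1 remove [gby,whq] add [zuwp] -> 6 lines: ebyky upkjn zuwp boe ntrn aebjl
Final line count: 6

Answer: 6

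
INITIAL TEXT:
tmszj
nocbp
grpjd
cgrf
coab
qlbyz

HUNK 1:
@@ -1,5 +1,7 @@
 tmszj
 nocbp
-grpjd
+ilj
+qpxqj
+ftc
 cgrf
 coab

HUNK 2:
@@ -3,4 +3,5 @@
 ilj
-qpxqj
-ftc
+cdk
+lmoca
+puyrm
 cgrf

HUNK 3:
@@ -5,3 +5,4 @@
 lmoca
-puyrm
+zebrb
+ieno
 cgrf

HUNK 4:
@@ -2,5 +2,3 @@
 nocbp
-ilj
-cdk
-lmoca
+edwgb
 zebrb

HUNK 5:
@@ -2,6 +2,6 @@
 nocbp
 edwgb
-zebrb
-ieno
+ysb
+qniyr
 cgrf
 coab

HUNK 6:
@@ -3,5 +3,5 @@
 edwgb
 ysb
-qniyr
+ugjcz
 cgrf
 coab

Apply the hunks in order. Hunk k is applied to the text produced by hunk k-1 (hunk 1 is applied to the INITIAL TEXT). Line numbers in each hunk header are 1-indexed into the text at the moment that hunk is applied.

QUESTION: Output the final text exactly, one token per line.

Hunk 1: at line 1 remove [grpjd] add [ilj,qpxqj,ftc] -> 8 lines: tmszj nocbp ilj qpxqj ftc cgrf coab qlbyz
Hunk 2: at line 3 remove [qpxqj,ftc] add [cdk,lmoca,puyrm] -> 9 lines: tmszj nocbp ilj cdk lmoca puyrm cgrf coab qlbyz
Hunk 3: at line 5 remove [puyrm] add [zebrb,ieno] -> 10 lines: tmszj nocbp ilj cdk lmoca zebrb ieno cgrf coab qlbyz
Hunk 4: at line 2 remove [ilj,cdk,lmoca] add [edwgb] -> 8 lines: tmszj nocbp edwgb zebrb ieno cgrf coab qlbyz
Hunk 5: at line 2 remove [zebrb,ieno] add [ysb,qniyr] -> 8 lines: tmszj nocbp edwgb ysb qniyr cgrf coab qlbyz
Hunk 6: at line 3 remove [qniyr] add [ugjcz] -> 8 lines: tmszj nocbp edwgb ysb ugjcz cgrf coab qlbyz

Answer: tmszj
nocbp
edwgb
ysb
ugjcz
cgrf
coab
qlbyz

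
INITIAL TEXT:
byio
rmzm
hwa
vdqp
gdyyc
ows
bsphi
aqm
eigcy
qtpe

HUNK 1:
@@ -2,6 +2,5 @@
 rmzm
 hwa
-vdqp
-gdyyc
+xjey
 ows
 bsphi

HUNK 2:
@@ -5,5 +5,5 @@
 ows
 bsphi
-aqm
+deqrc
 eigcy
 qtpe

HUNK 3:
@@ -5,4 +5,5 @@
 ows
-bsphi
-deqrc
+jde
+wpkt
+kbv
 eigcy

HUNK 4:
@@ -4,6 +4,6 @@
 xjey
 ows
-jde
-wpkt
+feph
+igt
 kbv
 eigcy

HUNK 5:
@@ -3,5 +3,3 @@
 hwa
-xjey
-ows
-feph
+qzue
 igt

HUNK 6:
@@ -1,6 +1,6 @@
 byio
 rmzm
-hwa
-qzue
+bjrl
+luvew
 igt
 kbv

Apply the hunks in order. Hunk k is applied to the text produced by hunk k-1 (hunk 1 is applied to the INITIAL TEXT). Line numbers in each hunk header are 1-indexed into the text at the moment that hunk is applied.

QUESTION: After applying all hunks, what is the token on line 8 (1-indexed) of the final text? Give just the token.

Answer: qtpe

Derivation:
Hunk 1: at line 2 remove [vdqp,gdyyc] add [xjey] -> 9 lines: byio rmzm hwa xjey ows bsphi aqm eigcy qtpe
Hunk 2: at line 5 remove [aqm] add [deqrc] -> 9 lines: byio rmzm hwa xjey ows bsphi deqrc eigcy qtpe
Hunk 3: at line 5 remove [bsphi,deqrc] add [jde,wpkt,kbv] -> 10 lines: byio rmzm hwa xjey ows jde wpkt kbv eigcy qtpe
Hunk 4: at line 4 remove [jde,wpkt] add [feph,igt] -> 10 lines: byio rmzm hwa xjey ows feph igt kbv eigcy qtpe
Hunk 5: at line 3 remove [xjey,ows,feph] add [qzue] -> 8 lines: byio rmzm hwa qzue igt kbv eigcy qtpe
Hunk 6: at line 1 remove [hwa,qzue] add [bjrl,luvew] -> 8 lines: byio rmzm bjrl luvew igt kbv eigcy qtpe
Final line 8: qtpe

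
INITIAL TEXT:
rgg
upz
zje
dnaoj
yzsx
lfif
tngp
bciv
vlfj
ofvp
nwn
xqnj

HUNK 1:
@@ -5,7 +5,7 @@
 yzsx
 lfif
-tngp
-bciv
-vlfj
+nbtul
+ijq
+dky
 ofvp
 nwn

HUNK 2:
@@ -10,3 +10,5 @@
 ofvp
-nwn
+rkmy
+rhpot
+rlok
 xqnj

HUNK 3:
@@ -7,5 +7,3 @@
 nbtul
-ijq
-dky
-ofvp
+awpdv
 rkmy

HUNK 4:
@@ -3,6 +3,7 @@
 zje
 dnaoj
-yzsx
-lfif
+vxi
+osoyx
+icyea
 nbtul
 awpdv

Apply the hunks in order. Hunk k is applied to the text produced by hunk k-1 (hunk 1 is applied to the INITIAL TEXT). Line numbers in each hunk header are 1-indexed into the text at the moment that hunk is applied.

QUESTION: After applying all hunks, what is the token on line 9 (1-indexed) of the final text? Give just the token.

Answer: awpdv

Derivation:
Hunk 1: at line 5 remove [tngp,bciv,vlfj] add [nbtul,ijq,dky] -> 12 lines: rgg upz zje dnaoj yzsx lfif nbtul ijq dky ofvp nwn xqnj
Hunk 2: at line 10 remove [nwn] add [rkmy,rhpot,rlok] -> 14 lines: rgg upz zje dnaoj yzsx lfif nbtul ijq dky ofvp rkmy rhpot rlok xqnj
Hunk 3: at line 7 remove [ijq,dky,ofvp] add [awpdv] -> 12 lines: rgg upz zje dnaoj yzsx lfif nbtul awpdv rkmy rhpot rlok xqnj
Hunk 4: at line 3 remove [yzsx,lfif] add [vxi,osoyx,icyea] -> 13 lines: rgg upz zje dnaoj vxi osoyx icyea nbtul awpdv rkmy rhpot rlok xqnj
Final line 9: awpdv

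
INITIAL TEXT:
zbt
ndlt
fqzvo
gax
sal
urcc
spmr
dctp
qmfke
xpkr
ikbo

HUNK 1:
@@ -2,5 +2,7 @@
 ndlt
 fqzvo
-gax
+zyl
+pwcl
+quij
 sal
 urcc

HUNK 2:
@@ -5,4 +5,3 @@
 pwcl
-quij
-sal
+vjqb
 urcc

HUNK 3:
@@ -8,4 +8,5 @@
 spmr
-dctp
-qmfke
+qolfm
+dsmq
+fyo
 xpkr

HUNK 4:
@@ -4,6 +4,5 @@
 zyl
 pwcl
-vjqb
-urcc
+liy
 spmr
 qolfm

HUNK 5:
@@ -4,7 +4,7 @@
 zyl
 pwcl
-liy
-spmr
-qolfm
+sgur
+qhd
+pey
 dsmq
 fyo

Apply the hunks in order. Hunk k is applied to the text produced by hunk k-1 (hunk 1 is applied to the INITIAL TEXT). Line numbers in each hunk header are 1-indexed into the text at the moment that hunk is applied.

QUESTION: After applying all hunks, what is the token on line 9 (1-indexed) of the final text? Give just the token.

Answer: dsmq

Derivation:
Hunk 1: at line 2 remove [gax] add [zyl,pwcl,quij] -> 13 lines: zbt ndlt fqzvo zyl pwcl quij sal urcc spmr dctp qmfke xpkr ikbo
Hunk 2: at line 5 remove [quij,sal] add [vjqb] -> 12 lines: zbt ndlt fqzvo zyl pwcl vjqb urcc spmr dctp qmfke xpkr ikbo
Hunk 3: at line 8 remove [dctp,qmfke] add [qolfm,dsmq,fyo] -> 13 lines: zbt ndlt fqzvo zyl pwcl vjqb urcc spmr qolfm dsmq fyo xpkr ikbo
Hunk 4: at line 4 remove [vjqb,urcc] add [liy] -> 12 lines: zbt ndlt fqzvo zyl pwcl liy spmr qolfm dsmq fyo xpkr ikbo
Hunk 5: at line 4 remove [liy,spmr,qolfm] add [sgur,qhd,pey] -> 12 lines: zbt ndlt fqzvo zyl pwcl sgur qhd pey dsmq fyo xpkr ikbo
Final line 9: dsmq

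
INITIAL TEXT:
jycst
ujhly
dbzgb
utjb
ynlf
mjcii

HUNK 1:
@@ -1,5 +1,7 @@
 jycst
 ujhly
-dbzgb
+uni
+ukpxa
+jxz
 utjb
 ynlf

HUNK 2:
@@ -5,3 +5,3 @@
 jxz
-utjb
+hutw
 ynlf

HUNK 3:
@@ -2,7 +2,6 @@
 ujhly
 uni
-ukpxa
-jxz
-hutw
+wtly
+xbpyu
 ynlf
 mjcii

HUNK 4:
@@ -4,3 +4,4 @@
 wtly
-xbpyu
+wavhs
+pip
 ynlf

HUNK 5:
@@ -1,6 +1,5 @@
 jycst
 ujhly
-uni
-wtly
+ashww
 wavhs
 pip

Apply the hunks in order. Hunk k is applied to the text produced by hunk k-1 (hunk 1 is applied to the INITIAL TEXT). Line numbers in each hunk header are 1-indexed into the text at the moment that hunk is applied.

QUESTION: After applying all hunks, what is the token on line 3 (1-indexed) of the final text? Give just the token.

Answer: ashww

Derivation:
Hunk 1: at line 1 remove [dbzgb] add [uni,ukpxa,jxz] -> 8 lines: jycst ujhly uni ukpxa jxz utjb ynlf mjcii
Hunk 2: at line 5 remove [utjb] add [hutw] -> 8 lines: jycst ujhly uni ukpxa jxz hutw ynlf mjcii
Hunk 3: at line 2 remove [ukpxa,jxz,hutw] add [wtly,xbpyu] -> 7 lines: jycst ujhly uni wtly xbpyu ynlf mjcii
Hunk 4: at line 4 remove [xbpyu] add [wavhs,pip] -> 8 lines: jycst ujhly uni wtly wavhs pip ynlf mjcii
Hunk 5: at line 1 remove [uni,wtly] add [ashww] -> 7 lines: jycst ujhly ashww wavhs pip ynlf mjcii
Final line 3: ashww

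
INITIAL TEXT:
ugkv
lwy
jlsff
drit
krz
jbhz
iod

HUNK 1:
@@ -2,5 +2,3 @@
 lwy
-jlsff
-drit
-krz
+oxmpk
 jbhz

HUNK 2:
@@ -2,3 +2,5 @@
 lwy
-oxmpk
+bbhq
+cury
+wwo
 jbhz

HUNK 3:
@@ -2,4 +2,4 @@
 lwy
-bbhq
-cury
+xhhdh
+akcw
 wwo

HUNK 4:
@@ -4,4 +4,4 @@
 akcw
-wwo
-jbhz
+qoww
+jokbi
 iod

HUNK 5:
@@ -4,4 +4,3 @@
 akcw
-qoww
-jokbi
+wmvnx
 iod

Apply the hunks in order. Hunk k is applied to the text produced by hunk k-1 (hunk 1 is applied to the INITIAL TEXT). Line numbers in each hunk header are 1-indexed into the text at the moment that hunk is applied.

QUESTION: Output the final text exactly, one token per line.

Answer: ugkv
lwy
xhhdh
akcw
wmvnx
iod

Derivation:
Hunk 1: at line 2 remove [jlsff,drit,krz] add [oxmpk] -> 5 lines: ugkv lwy oxmpk jbhz iod
Hunk 2: at line 2 remove [oxmpk] add [bbhq,cury,wwo] -> 7 lines: ugkv lwy bbhq cury wwo jbhz iod
Hunk 3: at line 2 remove [bbhq,cury] add [xhhdh,akcw] -> 7 lines: ugkv lwy xhhdh akcw wwo jbhz iod
Hunk 4: at line 4 remove [wwo,jbhz] add [qoww,jokbi] -> 7 lines: ugkv lwy xhhdh akcw qoww jokbi iod
Hunk 5: at line 4 remove [qoww,jokbi] add [wmvnx] -> 6 lines: ugkv lwy xhhdh akcw wmvnx iod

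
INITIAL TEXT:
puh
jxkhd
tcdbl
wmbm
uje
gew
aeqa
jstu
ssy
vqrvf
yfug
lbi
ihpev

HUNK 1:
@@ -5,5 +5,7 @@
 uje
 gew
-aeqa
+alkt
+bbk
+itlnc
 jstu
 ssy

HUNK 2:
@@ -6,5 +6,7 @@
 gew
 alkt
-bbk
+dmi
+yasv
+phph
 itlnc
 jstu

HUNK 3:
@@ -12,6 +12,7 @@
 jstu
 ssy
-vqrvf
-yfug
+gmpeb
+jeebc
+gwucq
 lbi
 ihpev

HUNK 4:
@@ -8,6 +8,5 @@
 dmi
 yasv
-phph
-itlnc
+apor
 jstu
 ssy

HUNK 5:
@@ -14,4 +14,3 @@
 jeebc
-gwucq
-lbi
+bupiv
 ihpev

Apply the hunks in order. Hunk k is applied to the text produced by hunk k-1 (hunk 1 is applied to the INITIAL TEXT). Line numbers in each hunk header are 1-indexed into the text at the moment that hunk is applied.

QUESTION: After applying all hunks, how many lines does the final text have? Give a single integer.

Answer: 16

Derivation:
Hunk 1: at line 5 remove [aeqa] add [alkt,bbk,itlnc] -> 15 lines: puh jxkhd tcdbl wmbm uje gew alkt bbk itlnc jstu ssy vqrvf yfug lbi ihpev
Hunk 2: at line 6 remove [bbk] add [dmi,yasv,phph] -> 17 lines: puh jxkhd tcdbl wmbm uje gew alkt dmi yasv phph itlnc jstu ssy vqrvf yfug lbi ihpev
Hunk 3: at line 12 remove [vqrvf,yfug] add [gmpeb,jeebc,gwucq] -> 18 lines: puh jxkhd tcdbl wmbm uje gew alkt dmi yasv phph itlnc jstu ssy gmpeb jeebc gwucq lbi ihpev
Hunk 4: at line 8 remove [phph,itlnc] add [apor] -> 17 lines: puh jxkhd tcdbl wmbm uje gew alkt dmi yasv apor jstu ssy gmpeb jeebc gwucq lbi ihpev
Hunk 5: at line 14 remove [gwucq,lbi] add [bupiv] -> 16 lines: puh jxkhd tcdbl wmbm uje gew alkt dmi yasv apor jstu ssy gmpeb jeebc bupiv ihpev
Final line count: 16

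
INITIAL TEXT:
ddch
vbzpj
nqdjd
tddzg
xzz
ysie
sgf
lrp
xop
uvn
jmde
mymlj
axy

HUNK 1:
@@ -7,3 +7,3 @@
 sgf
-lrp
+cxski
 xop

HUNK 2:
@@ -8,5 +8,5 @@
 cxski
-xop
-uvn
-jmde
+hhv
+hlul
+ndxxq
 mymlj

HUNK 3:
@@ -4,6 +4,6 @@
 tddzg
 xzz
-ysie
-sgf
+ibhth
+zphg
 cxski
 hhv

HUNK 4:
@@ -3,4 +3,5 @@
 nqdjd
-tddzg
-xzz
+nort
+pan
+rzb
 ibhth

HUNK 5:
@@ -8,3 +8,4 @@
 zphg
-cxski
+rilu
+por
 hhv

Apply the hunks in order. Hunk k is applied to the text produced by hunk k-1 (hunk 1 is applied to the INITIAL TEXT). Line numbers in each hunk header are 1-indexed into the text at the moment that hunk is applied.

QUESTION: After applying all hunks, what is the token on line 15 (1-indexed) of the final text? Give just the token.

Hunk 1: at line 7 remove [lrp] add [cxski] -> 13 lines: ddch vbzpj nqdjd tddzg xzz ysie sgf cxski xop uvn jmde mymlj axy
Hunk 2: at line 8 remove [xop,uvn,jmde] add [hhv,hlul,ndxxq] -> 13 lines: ddch vbzpj nqdjd tddzg xzz ysie sgf cxski hhv hlul ndxxq mymlj axy
Hunk 3: at line 4 remove [ysie,sgf] add [ibhth,zphg] -> 13 lines: ddch vbzpj nqdjd tddzg xzz ibhth zphg cxski hhv hlul ndxxq mymlj axy
Hunk 4: at line 3 remove [tddzg,xzz] add [nort,pan,rzb] -> 14 lines: ddch vbzpj nqdjd nort pan rzb ibhth zphg cxski hhv hlul ndxxq mymlj axy
Hunk 5: at line 8 remove [cxski] add [rilu,por] -> 15 lines: ddch vbzpj nqdjd nort pan rzb ibhth zphg rilu por hhv hlul ndxxq mymlj axy
Final line 15: axy

Answer: axy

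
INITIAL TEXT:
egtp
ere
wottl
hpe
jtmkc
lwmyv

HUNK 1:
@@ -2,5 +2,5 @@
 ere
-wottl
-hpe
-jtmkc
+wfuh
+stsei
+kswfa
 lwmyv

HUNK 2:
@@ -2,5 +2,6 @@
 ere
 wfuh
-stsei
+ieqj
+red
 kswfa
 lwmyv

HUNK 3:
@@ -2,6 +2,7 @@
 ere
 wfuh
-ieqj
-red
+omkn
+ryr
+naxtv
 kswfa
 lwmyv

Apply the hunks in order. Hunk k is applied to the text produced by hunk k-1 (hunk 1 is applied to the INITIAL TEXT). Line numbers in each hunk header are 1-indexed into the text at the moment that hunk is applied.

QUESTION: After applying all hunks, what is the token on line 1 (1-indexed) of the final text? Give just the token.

Answer: egtp

Derivation:
Hunk 1: at line 2 remove [wottl,hpe,jtmkc] add [wfuh,stsei,kswfa] -> 6 lines: egtp ere wfuh stsei kswfa lwmyv
Hunk 2: at line 2 remove [stsei] add [ieqj,red] -> 7 lines: egtp ere wfuh ieqj red kswfa lwmyv
Hunk 3: at line 2 remove [ieqj,red] add [omkn,ryr,naxtv] -> 8 lines: egtp ere wfuh omkn ryr naxtv kswfa lwmyv
Final line 1: egtp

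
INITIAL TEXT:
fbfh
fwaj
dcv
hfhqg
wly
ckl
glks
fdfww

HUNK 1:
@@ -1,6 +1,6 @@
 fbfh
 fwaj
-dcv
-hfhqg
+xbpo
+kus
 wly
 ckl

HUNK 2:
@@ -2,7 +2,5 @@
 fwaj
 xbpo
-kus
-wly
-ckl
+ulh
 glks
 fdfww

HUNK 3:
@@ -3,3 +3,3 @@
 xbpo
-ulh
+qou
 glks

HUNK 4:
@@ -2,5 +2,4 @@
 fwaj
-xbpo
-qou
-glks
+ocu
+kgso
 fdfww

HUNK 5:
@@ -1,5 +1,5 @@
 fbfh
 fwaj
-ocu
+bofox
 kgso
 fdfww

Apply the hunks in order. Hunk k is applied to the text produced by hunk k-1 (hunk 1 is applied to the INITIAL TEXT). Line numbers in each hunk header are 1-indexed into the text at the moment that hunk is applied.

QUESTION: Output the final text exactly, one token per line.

Hunk 1: at line 1 remove [dcv,hfhqg] add [xbpo,kus] -> 8 lines: fbfh fwaj xbpo kus wly ckl glks fdfww
Hunk 2: at line 2 remove [kus,wly,ckl] add [ulh] -> 6 lines: fbfh fwaj xbpo ulh glks fdfww
Hunk 3: at line 3 remove [ulh] add [qou] -> 6 lines: fbfh fwaj xbpo qou glks fdfww
Hunk 4: at line 2 remove [xbpo,qou,glks] add [ocu,kgso] -> 5 lines: fbfh fwaj ocu kgso fdfww
Hunk 5: at line 1 remove [ocu] add [bofox] -> 5 lines: fbfh fwaj bofox kgso fdfww

Answer: fbfh
fwaj
bofox
kgso
fdfww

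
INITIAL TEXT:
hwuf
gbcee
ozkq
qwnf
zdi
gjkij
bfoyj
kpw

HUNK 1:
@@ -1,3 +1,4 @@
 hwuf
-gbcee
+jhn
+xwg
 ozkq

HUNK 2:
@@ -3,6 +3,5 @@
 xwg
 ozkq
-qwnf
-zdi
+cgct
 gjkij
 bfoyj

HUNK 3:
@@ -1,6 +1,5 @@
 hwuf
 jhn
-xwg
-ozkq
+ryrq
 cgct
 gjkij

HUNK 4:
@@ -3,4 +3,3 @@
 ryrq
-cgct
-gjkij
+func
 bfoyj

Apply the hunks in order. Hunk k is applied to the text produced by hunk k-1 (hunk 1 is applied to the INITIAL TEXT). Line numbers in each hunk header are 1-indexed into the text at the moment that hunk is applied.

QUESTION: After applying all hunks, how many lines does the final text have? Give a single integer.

Answer: 6

Derivation:
Hunk 1: at line 1 remove [gbcee] add [jhn,xwg] -> 9 lines: hwuf jhn xwg ozkq qwnf zdi gjkij bfoyj kpw
Hunk 2: at line 3 remove [qwnf,zdi] add [cgct] -> 8 lines: hwuf jhn xwg ozkq cgct gjkij bfoyj kpw
Hunk 3: at line 1 remove [xwg,ozkq] add [ryrq] -> 7 lines: hwuf jhn ryrq cgct gjkij bfoyj kpw
Hunk 4: at line 3 remove [cgct,gjkij] add [func] -> 6 lines: hwuf jhn ryrq func bfoyj kpw
Final line count: 6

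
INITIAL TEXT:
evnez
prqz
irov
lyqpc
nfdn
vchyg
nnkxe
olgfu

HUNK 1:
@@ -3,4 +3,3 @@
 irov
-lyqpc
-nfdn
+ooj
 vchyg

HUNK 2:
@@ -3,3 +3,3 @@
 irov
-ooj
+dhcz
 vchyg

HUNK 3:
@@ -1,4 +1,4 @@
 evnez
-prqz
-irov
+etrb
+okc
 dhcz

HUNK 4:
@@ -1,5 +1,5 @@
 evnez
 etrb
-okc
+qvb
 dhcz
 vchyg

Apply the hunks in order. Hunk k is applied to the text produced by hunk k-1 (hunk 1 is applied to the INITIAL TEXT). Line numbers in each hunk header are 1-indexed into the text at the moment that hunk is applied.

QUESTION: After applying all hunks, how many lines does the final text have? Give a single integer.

Hunk 1: at line 3 remove [lyqpc,nfdn] add [ooj] -> 7 lines: evnez prqz irov ooj vchyg nnkxe olgfu
Hunk 2: at line 3 remove [ooj] add [dhcz] -> 7 lines: evnez prqz irov dhcz vchyg nnkxe olgfu
Hunk 3: at line 1 remove [prqz,irov] add [etrb,okc] -> 7 lines: evnez etrb okc dhcz vchyg nnkxe olgfu
Hunk 4: at line 1 remove [okc] add [qvb] -> 7 lines: evnez etrb qvb dhcz vchyg nnkxe olgfu
Final line count: 7

Answer: 7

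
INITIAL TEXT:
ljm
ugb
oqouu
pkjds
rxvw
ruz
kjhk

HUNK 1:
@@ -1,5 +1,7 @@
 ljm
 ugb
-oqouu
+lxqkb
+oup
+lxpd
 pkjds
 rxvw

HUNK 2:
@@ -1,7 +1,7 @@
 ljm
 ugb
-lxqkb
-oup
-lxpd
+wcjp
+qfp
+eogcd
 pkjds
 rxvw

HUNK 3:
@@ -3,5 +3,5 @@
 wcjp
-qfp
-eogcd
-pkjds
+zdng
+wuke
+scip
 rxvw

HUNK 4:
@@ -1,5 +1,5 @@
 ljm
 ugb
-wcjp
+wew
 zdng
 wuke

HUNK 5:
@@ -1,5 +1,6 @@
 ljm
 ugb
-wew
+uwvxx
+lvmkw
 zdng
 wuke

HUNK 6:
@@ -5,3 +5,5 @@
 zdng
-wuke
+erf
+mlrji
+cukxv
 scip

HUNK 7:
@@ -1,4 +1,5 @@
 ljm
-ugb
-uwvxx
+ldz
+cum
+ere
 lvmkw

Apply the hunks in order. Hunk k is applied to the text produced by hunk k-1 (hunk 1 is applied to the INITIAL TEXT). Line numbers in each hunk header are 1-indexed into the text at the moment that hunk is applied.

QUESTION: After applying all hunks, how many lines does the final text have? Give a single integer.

Hunk 1: at line 1 remove [oqouu] add [lxqkb,oup,lxpd] -> 9 lines: ljm ugb lxqkb oup lxpd pkjds rxvw ruz kjhk
Hunk 2: at line 1 remove [lxqkb,oup,lxpd] add [wcjp,qfp,eogcd] -> 9 lines: ljm ugb wcjp qfp eogcd pkjds rxvw ruz kjhk
Hunk 3: at line 3 remove [qfp,eogcd,pkjds] add [zdng,wuke,scip] -> 9 lines: ljm ugb wcjp zdng wuke scip rxvw ruz kjhk
Hunk 4: at line 1 remove [wcjp] add [wew] -> 9 lines: ljm ugb wew zdng wuke scip rxvw ruz kjhk
Hunk 5: at line 1 remove [wew] add [uwvxx,lvmkw] -> 10 lines: ljm ugb uwvxx lvmkw zdng wuke scip rxvw ruz kjhk
Hunk 6: at line 5 remove [wuke] add [erf,mlrji,cukxv] -> 12 lines: ljm ugb uwvxx lvmkw zdng erf mlrji cukxv scip rxvw ruz kjhk
Hunk 7: at line 1 remove [ugb,uwvxx] add [ldz,cum,ere] -> 13 lines: ljm ldz cum ere lvmkw zdng erf mlrji cukxv scip rxvw ruz kjhk
Final line count: 13

Answer: 13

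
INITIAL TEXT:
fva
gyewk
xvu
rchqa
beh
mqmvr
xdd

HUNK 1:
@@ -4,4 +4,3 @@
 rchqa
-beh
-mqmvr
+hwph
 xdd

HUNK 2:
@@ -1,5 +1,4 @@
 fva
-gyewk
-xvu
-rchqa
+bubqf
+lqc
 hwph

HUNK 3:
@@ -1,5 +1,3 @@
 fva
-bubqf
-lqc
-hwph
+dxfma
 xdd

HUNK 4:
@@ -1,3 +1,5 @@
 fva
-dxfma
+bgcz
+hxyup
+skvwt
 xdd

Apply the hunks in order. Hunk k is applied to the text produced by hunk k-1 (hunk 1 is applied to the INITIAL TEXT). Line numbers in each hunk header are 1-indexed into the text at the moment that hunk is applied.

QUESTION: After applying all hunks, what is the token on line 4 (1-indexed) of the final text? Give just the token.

Answer: skvwt

Derivation:
Hunk 1: at line 4 remove [beh,mqmvr] add [hwph] -> 6 lines: fva gyewk xvu rchqa hwph xdd
Hunk 2: at line 1 remove [gyewk,xvu,rchqa] add [bubqf,lqc] -> 5 lines: fva bubqf lqc hwph xdd
Hunk 3: at line 1 remove [bubqf,lqc,hwph] add [dxfma] -> 3 lines: fva dxfma xdd
Hunk 4: at line 1 remove [dxfma] add [bgcz,hxyup,skvwt] -> 5 lines: fva bgcz hxyup skvwt xdd
Final line 4: skvwt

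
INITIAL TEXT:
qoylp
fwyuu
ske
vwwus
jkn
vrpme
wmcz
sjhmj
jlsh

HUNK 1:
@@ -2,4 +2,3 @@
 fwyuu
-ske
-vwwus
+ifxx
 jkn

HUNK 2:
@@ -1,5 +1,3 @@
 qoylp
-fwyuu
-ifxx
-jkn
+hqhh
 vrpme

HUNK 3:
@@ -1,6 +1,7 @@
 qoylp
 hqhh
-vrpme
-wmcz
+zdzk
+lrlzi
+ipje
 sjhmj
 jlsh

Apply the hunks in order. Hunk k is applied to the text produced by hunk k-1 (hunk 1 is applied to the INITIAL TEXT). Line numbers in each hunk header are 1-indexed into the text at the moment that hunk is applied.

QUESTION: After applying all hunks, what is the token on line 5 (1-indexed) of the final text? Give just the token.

Hunk 1: at line 2 remove [ske,vwwus] add [ifxx] -> 8 lines: qoylp fwyuu ifxx jkn vrpme wmcz sjhmj jlsh
Hunk 2: at line 1 remove [fwyuu,ifxx,jkn] add [hqhh] -> 6 lines: qoylp hqhh vrpme wmcz sjhmj jlsh
Hunk 3: at line 1 remove [vrpme,wmcz] add [zdzk,lrlzi,ipje] -> 7 lines: qoylp hqhh zdzk lrlzi ipje sjhmj jlsh
Final line 5: ipje

Answer: ipje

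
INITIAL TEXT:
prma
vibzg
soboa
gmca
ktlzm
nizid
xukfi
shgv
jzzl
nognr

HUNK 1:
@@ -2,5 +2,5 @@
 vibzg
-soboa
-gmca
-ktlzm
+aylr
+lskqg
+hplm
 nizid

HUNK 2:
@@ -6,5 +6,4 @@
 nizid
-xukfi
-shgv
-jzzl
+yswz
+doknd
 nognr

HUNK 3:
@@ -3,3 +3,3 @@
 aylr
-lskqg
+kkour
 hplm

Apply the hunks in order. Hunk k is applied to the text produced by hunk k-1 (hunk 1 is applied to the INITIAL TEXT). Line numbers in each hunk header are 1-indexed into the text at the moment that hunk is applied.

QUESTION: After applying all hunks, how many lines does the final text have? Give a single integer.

Hunk 1: at line 2 remove [soboa,gmca,ktlzm] add [aylr,lskqg,hplm] -> 10 lines: prma vibzg aylr lskqg hplm nizid xukfi shgv jzzl nognr
Hunk 2: at line 6 remove [xukfi,shgv,jzzl] add [yswz,doknd] -> 9 lines: prma vibzg aylr lskqg hplm nizid yswz doknd nognr
Hunk 3: at line 3 remove [lskqg] add [kkour] -> 9 lines: prma vibzg aylr kkour hplm nizid yswz doknd nognr
Final line count: 9

Answer: 9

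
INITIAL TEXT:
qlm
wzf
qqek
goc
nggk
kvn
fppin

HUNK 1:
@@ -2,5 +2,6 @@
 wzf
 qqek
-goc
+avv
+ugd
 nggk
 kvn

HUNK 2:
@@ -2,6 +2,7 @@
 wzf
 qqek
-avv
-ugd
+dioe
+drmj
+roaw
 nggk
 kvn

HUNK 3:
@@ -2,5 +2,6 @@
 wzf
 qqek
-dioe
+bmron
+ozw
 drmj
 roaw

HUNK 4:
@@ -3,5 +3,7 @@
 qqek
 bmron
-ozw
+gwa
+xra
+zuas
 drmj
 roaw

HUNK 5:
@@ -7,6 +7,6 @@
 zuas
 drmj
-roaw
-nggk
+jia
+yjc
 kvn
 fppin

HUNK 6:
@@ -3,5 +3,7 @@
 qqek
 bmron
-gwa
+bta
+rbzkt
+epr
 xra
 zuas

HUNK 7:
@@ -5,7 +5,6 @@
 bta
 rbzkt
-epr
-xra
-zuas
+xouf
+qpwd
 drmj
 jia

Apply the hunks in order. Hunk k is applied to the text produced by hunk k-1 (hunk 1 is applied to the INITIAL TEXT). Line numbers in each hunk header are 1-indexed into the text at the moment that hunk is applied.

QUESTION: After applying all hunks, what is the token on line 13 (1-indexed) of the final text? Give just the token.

Hunk 1: at line 2 remove [goc] add [avv,ugd] -> 8 lines: qlm wzf qqek avv ugd nggk kvn fppin
Hunk 2: at line 2 remove [avv,ugd] add [dioe,drmj,roaw] -> 9 lines: qlm wzf qqek dioe drmj roaw nggk kvn fppin
Hunk 3: at line 2 remove [dioe] add [bmron,ozw] -> 10 lines: qlm wzf qqek bmron ozw drmj roaw nggk kvn fppin
Hunk 4: at line 3 remove [ozw] add [gwa,xra,zuas] -> 12 lines: qlm wzf qqek bmron gwa xra zuas drmj roaw nggk kvn fppin
Hunk 5: at line 7 remove [roaw,nggk] add [jia,yjc] -> 12 lines: qlm wzf qqek bmron gwa xra zuas drmj jia yjc kvn fppin
Hunk 6: at line 3 remove [gwa] add [bta,rbzkt,epr] -> 14 lines: qlm wzf qqek bmron bta rbzkt epr xra zuas drmj jia yjc kvn fppin
Hunk 7: at line 5 remove [epr,xra,zuas] add [xouf,qpwd] -> 13 lines: qlm wzf qqek bmron bta rbzkt xouf qpwd drmj jia yjc kvn fppin
Final line 13: fppin

Answer: fppin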